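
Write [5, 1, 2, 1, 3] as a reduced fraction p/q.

Using pₖ = aₖpₖ₋₁ + pₖ₋₂ and qₖ = aₖqₖ₋₁ + qₖ₋₂:
  k=0: a=5, p=5, q=1
  k=1: a=1, p=6, q=1
  k=2: a=2, p=17, q=3
  k=3: a=1, p=23, q=4
  k=4: a=3, p=86, q=15

86/15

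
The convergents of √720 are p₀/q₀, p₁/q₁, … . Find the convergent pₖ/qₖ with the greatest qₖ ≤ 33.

161/6

√720 = [26; 1, 4, 1, 52, …] (period length 4).
Convergents:
  p_0/q_0 = 26/1
  p_1/q_1 = 27/1
  p_2/q_2 = 134/5
  p_3/q_3 = 161/6
  p_4/q_4 = 8506/317
q_3 = 6 ≤ 33 < 317 = q_4, so the answer is 161/6.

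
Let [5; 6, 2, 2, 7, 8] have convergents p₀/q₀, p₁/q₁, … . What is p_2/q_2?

67/13

Using pₖ = aₖpₖ₋₁ + pₖ₋₂, qₖ = aₖqₖ₋₁ + qₖ₋₂ (with p₋₁=1, p₋₂=0, q₋₁=0, q₋₂=1):
  k=0: a=5, p=5, q=1
  k=1: a=6, p=31, q=6
  k=2: a=2, p=67, q=13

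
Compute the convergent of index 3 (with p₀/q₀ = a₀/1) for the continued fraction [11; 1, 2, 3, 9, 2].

Using pₖ = aₖpₖ₋₁ + pₖ₋₂, qₖ = aₖqₖ₋₁ + qₖ₋₂ (with p₋₁=1, p₋₂=0, q₋₁=0, q₋₂=1):
  k=0: a=11, p=11, q=1
  k=1: a=1, p=12, q=1
  k=2: a=2, p=35, q=3
  k=3: a=3, p=117, q=10

117/10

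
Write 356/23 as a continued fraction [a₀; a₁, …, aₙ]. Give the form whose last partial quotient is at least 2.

356 = 15*23 + 11
23 = 2*11 + 1
11 = 11*1 + 0  (stop)
So 356/23 = [15; 2, 11].

[15; 2, 11]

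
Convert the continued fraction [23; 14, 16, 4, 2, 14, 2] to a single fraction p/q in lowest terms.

Fold from the inside: start with 2/1.
  14 + 1/2 = 29/2
  2 + 2/29 = 60/29
  4 + 29/60 = 269/60
  16 + 60/269 = 4364/269
  14 + 269/4364 = 61365/4364
  23 + 4364/61365 = 1415759/61365

1415759/61365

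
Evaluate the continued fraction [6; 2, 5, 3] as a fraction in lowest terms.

Using pₖ = aₖpₖ₋₁ + pₖ₋₂ and qₖ = aₖqₖ₋₁ + qₖ₋₂:
  k=0: a=6, p=6, q=1
  k=1: a=2, p=13, q=2
  k=2: a=5, p=71, q=11
  k=3: a=3, p=226, q=35

226/35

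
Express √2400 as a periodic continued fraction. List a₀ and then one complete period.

[48; 1, 96]

a₀ = ⌊√2400⌋ = 48.
With m₀=0, d₀=1 and mₖ₊₁ = dₖaₖ − mₖ, dₖ₊₁ = (n − mₖ₊₁²)/dₖ, aₖ₊₁ = ⌊(a₀+mₖ₊₁)/dₖ₊₁⌋:
  k=1: m=48, d=96, a=1
  k=2: m=48, d=1, a=96
d=1 and a=2a₀=96 at k=2, so the next step gives (m, d) = (48, 96) again — its k=1 value — and the period has length 2.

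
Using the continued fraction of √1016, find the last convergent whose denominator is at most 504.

√1016 = [31; 1, 6, 1, 62, …] (period length 4).
Convergents:
  p_0/q_0 = 31/1
  p_1/q_1 = 32/1
  p_2/q_2 = 223/7
  p_3/q_3 = 255/8
  p_4/q_4 = 16033/503
  p_5/q_5 = 16288/511
q_4 = 503 ≤ 504 < 511 = q_5, so the answer is 16033/503.

16033/503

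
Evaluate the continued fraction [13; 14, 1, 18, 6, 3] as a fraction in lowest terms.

71097/5441

Using pₖ = aₖpₖ₋₁ + pₖ₋₂ and qₖ = aₖqₖ₋₁ + qₖ₋₂:
  k=0: a=13, p=13, q=1
  k=1: a=14, p=183, q=14
  k=2: a=1, p=196, q=15
  k=3: a=18, p=3711, q=284
  k=4: a=6, p=22462, q=1719
  k=5: a=3, p=71097, q=5441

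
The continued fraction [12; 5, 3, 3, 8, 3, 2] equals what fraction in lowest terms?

Fold from the inside: start with 2/1.
  3 + 1/2 = 7/2
  8 + 2/7 = 58/7
  3 + 7/58 = 181/58
  3 + 58/181 = 601/181
  5 + 181/601 = 3186/601
  12 + 601/3186 = 38833/3186

38833/3186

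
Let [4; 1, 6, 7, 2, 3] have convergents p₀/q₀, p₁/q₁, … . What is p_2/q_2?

34/7

Using pₖ = aₖpₖ₋₁ + pₖ₋₂, qₖ = aₖqₖ₋₁ + qₖ₋₂ (with p₋₁=1, p₋₂=0, q₋₁=0, q₋₂=1):
  k=0: a=4, p=4, q=1
  k=1: a=1, p=5, q=1
  k=2: a=6, p=34, q=7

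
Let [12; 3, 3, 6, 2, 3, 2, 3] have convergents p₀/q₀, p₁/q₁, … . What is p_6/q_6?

13261/1078

Using pₖ = aₖpₖ₋₁ + pₖ₋₂, qₖ = aₖqₖ₋₁ + qₖ₋₂ (with p₋₁=1, p₋₂=0, q₋₁=0, q₋₂=1):
  k=0: a=12, p=12, q=1
  k=1: a=3, p=37, q=3
  k=2: a=3, p=123, q=10
  k=3: a=6, p=775, q=63
  k=4: a=2, p=1673, q=136
  k=5: a=3, p=5794, q=471
  k=6: a=2, p=13261, q=1078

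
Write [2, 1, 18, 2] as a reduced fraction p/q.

115/39

Using pₖ = aₖpₖ₋₁ + pₖ₋₂ and qₖ = aₖqₖ₋₁ + qₖ₋₂:
  k=0: a=2, p=2, q=1
  k=1: a=1, p=3, q=1
  k=2: a=18, p=56, q=19
  k=3: a=2, p=115, q=39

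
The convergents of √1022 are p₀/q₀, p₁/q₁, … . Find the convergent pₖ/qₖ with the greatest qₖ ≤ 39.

√1022 = [31; 1, 30, 1, 62, …] (period length 4).
Convergents:
  p_0/q_0 = 31/1
  p_1/q_1 = 32/1
  p_2/q_2 = 991/31
  p_3/q_3 = 1023/32
  p_4/q_4 = 64417/2015
q_3 = 32 ≤ 39 < 2015 = q_4, so the answer is 1023/32.

1023/32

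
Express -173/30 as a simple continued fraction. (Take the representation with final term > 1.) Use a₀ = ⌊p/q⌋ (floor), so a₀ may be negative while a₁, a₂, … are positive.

-173 = -6*30 + 7
30 = 4*7 + 2
7 = 3*2 + 1
2 = 2*1 + 0  (stop)
So -173/30 = [-6; 4, 3, 2].

[-6; 4, 3, 2]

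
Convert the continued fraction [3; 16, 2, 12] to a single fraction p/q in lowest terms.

1261/412

Fold from the inside: start with 12/1.
  2 + 1/12 = 25/12
  16 + 12/25 = 412/25
  3 + 25/412 = 1261/412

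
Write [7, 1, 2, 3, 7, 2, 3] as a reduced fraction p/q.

4165/541

Using pₖ = aₖpₖ₋₁ + pₖ₋₂ and qₖ = aₖqₖ₋₁ + qₖ₋₂:
  k=0: a=7, p=7, q=1
  k=1: a=1, p=8, q=1
  k=2: a=2, p=23, q=3
  k=3: a=3, p=77, q=10
  k=4: a=7, p=562, q=73
  k=5: a=2, p=1201, q=156
  k=6: a=3, p=4165, q=541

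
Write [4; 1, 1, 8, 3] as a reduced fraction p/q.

240/53

Fold from the inside: start with 3/1.
  8 + 1/3 = 25/3
  1 + 3/25 = 28/25
  1 + 25/28 = 53/28
  4 + 28/53 = 240/53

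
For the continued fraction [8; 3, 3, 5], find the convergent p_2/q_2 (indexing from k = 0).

83/10

Using pₖ = aₖpₖ₋₁ + pₖ₋₂, qₖ = aₖqₖ₋₁ + qₖ₋₂ (with p₋₁=1, p₋₂=0, q₋₁=0, q₋₂=1):
  k=0: a=8, p=8, q=1
  k=1: a=3, p=25, q=3
  k=2: a=3, p=83, q=10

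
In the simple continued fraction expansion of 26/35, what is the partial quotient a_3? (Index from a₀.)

1

26 = 0·35 + 26   →  a_0 = 0
35 = 1·26 + 9   →  a_1 = 1
26 = 2·9 + 8   →  a_2 = 2
9 = 1·8 + 1   →  a_3 = 1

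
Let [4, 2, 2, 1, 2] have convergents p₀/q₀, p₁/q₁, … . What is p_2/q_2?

22/5

Using pₖ = aₖpₖ₋₁ + pₖ₋₂, qₖ = aₖqₖ₋₁ + qₖ₋₂ (with p₋₁=1, p₋₂=0, q₋₁=0, q₋₂=1):
  k=0: a=4, p=4, q=1
  k=1: a=2, p=9, q=2
  k=2: a=2, p=22, q=5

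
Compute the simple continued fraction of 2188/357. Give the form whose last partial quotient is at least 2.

2188 = 6*357 + 46
357 = 7*46 + 35
46 = 1*35 + 11
35 = 3*11 + 2
11 = 5*2 + 1
2 = 2*1 + 0  (stop)
So 2188/357 = [6; 7, 1, 3, 5, 2].

[6; 7, 1, 3, 5, 2]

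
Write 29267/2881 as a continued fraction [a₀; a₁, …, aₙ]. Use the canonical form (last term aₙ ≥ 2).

[10; 6, 3, 3, 2, 9, 2]

29267 = 10·2881 + 457
2881 = 6·457 + 139
457 = 3·139 + 40
139 = 3·40 + 19
40 = 2·19 + 2
19 = 9·2 + 1
2 = 2·1 + 0  (stop)
So 29267/2881 = [10; 6, 3, 3, 2, 9, 2].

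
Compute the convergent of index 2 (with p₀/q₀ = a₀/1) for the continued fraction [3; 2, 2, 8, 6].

17/5

Using pₖ = aₖpₖ₋₁ + pₖ₋₂, qₖ = aₖqₖ₋₁ + qₖ₋₂ (with p₋₁=1, p₋₂=0, q₋₁=0, q₋₂=1):
  k=0: a=3, p=3, q=1
  k=1: a=2, p=7, q=2
  k=2: a=2, p=17, q=5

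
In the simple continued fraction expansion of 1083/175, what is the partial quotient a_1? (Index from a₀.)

5

1083 = 6·175 + 33   →  a_0 = 6
175 = 5·33 + 10   →  a_1 = 5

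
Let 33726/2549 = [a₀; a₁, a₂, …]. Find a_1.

33726 = 13·2549 + 589   →  a_0 = 13
2549 = 4·589 + 193   →  a_1 = 4

4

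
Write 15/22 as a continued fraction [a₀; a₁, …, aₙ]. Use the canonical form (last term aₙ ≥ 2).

15 = 0×22 + 15
22 = 1×15 + 7
15 = 2×7 + 1
7 = 7×1 + 0  (stop)
So 15/22 = [0; 1, 2, 7].

[0; 1, 2, 7]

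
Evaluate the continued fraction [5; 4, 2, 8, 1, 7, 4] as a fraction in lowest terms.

Fold from the inside: start with 4/1.
  7 + 1/4 = 29/4
  1 + 4/29 = 33/29
  8 + 29/33 = 293/33
  2 + 33/293 = 619/293
  4 + 293/619 = 2769/619
  5 + 619/2769 = 14464/2769

14464/2769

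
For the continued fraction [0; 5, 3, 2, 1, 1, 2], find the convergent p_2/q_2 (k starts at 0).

3/16

Using pₖ = aₖpₖ₋₁ + pₖ₋₂, qₖ = aₖqₖ₋₁ + qₖ₋₂ (with p₋₁=1, p₋₂=0, q₋₁=0, q₋₂=1):
  k=0: a=0, p=0, q=1
  k=1: a=5, p=1, q=5
  k=2: a=3, p=3, q=16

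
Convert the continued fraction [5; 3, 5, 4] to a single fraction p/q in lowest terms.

Using pₖ = aₖpₖ₋₁ + pₖ₋₂ and qₖ = aₖqₖ₋₁ + qₖ₋₂:
  k=0: a=5, p=5, q=1
  k=1: a=3, p=16, q=3
  k=2: a=5, p=85, q=16
  k=3: a=4, p=356, q=67

356/67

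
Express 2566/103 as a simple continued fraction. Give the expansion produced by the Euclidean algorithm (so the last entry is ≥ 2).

[24; 1, 10, 2, 4]

2566 = 24·103 + 94
103 = 1·94 + 9
94 = 10·9 + 4
9 = 2·4 + 1
4 = 4·1 + 0  (stop)
So 2566/103 = [24; 1, 10, 2, 4].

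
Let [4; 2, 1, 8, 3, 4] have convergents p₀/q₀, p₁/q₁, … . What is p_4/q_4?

352/81

Using pₖ = aₖpₖ₋₁ + pₖ₋₂, qₖ = aₖqₖ₋₁ + qₖ₋₂ (with p₋₁=1, p₋₂=0, q₋₁=0, q₋₂=1):
  k=0: a=4, p=4, q=1
  k=1: a=2, p=9, q=2
  k=2: a=1, p=13, q=3
  k=3: a=8, p=113, q=26
  k=4: a=3, p=352, q=81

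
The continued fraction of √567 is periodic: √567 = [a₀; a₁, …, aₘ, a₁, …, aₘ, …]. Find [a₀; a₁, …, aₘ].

[23; 1, 4, 3, 4, 1, 46]

a₀ = ⌊√567⌋ = 23.
With m₀=0, d₀=1 and mₖ₊₁ = dₖaₖ − mₖ, dₖ₊₁ = (n − mₖ₊₁²)/dₖ, aₖ₊₁ = ⌊(a₀+mₖ₊₁)/dₖ₊₁⌋:
  k=1: m=23, d=38, a=1
  k=2: m=15, d=9, a=4
  k=3: m=21, d=14, a=3
  k=4: m=21, d=9, a=4
  k=5: m=15, d=38, a=1
  k=6: m=23, d=1, a=46
d=1 and a=2a₀=46 at k=6, so the next step gives (m, d) = (23, 38) again — its k=1 value — and the period has length 6.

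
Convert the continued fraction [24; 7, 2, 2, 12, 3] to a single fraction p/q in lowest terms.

34127/1414

Using pₖ = aₖpₖ₋₁ + pₖ₋₂ and qₖ = aₖqₖ₋₁ + qₖ₋₂:
  k=0: a=24, p=24, q=1
  k=1: a=7, p=169, q=7
  k=2: a=2, p=362, q=15
  k=3: a=2, p=893, q=37
  k=4: a=12, p=11078, q=459
  k=5: a=3, p=34127, q=1414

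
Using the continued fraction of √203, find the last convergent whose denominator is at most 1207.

√203 = [14; 4, 28, …] (period length 2).
Convergents:
  p_0/q_0 = 14/1
  p_1/q_1 = 57/4
  p_2/q_2 = 1610/113
  p_3/q_3 = 6497/456
  p_4/q_4 = 183526/12881
q_3 = 456 ≤ 1207 < 12881 = q_4, so the answer is 6497/456.

6497/456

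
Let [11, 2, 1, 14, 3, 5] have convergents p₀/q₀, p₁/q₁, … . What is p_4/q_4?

1531/135

Using pₖ = aₖpₖ₋₁ + pₖ₋₂, qₖ = aₖqₖ₋₁ + qₖ₋₂ (with p₋₁=1, p₋₂=0, q₋₁=0, q₋₂=1):
  k=0: a=11, p=11, q=1
  k=1: a=2, p=23, q=2
  k=2: a=1, p=34, q=3
  k=3: a=14, p=499, q=44
  k=4: a=3, p=1531, q=135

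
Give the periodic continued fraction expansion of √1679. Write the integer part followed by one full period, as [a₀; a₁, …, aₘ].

a₀ = ⌊√1679⌋ = 40.
With m₀=0, d₀=1 and mₖ₊₁ = dₖaₖ − mₖ, dₖ₊₁ = (n − mₖ₊₁²)/dₖ, aₖ₊₁ = ⌊(a₀+mₖ₊₁)/dₖ₊₁⌋:
  k=1: m=40, d=79, a=1
  k=2: m=39, d=2, a=39
  k=3: m=39, d=79, a=1
  k=4: m=40, d=1, a=80
d=1 and a=2a₀=80 at k=4, so the next step gives (m, d) = (40, 79) again — its k=1 value — and the period has length 4.

[40; 1, 39, 1, 80]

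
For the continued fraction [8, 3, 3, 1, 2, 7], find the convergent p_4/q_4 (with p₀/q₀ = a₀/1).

299/36

Using pₖ = aₖpₖ₋₁ + pₖ₋₂, qₖ = aₖqₖ₋₁ + qₖ₋₂ (with p₋₁=1, p₋₂=0, q₋₁=0, q₋₂=1):
  k=0: a=8, p=8, q=1
  k=1: a=3, p=25, q=3
  k=2: a=3, p=83, q=10
  k=3: a=1, p=108, q=13
  k=4: a=2, p=299, q=36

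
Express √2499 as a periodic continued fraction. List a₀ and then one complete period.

a₀ = ⌊√2499⌋ = 49.

[49; 1, 98]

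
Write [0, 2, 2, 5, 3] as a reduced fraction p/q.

Using pₖ = aₖpₖ₋₁ + pₖ₋₂ and qₖ = aₖqₖ₋₁ + qₖ₋₂:
  k=0: a=0, p=0, q=1
  k=1: a=2, p=1, q=2
  k=2: a=2, p=2, q=5
  k=3: a=5, p=11, q=27
  k=4: a=3, p=35, q=86

35/86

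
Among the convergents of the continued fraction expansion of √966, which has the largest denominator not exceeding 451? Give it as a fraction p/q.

4631/149

√966 = [31; 12, 2, 2, 2, 12, 62, …] (period length 6).
Convergents:
  p_0/q_0 = 31/1
  p_1/q_1 = 373/12
  p_2/q_2 = 777/25
  p_3/q_3 = 1927/62
  p_4/q_4 = 4631/149
  p_5/q_5 = 57499/1850
q_4 = 149 ≤ 451 < 1850 = q_5, so the answer is 4631/149.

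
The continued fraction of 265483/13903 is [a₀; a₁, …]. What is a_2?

265483 = 19·13903 + 1326   →  a_0 = 19
13903 = 10·1326 + 643   →  a_1 = 10
1326 = 2·643 + 40   →  a_2 = 2

2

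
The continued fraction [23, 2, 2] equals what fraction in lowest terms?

117/5

Fold from the inside: start with 2/1.
  2 + 1/2 = 5/2
  23 + 2/5 = 117/5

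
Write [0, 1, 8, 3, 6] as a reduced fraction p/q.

Fold from the inside: start with 6/1.
  3 + 1/6 = 19/6
  8 + 6/19 = 158/19
  1 + 19/158 = 177/158
  0 + 158/177 = 158/177

158/177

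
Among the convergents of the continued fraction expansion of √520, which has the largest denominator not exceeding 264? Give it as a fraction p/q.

5222/229

√520 = [22; 1, 4, 11, 4, 1, 44, …] (period length 6).
Convergents:
  p_0/q_0 = 22/1
  p_1/q_1 = 23/1
  p_2/q_2 = 114/5
  p_3/q_3 = 1277/56
  p_4/q_4 = 5222/229
  p_5/q_5 = 6499/285
q_4 = 229 ≤ 264 < 285 = q_5, so the answer is 5222/229.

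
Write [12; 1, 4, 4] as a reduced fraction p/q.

269/21

Fold from the inside: start with 4/1.
  4 + 1/4 = 17/4
  1 + 4/17 = 21/17
  12 + 17/21 = 269/21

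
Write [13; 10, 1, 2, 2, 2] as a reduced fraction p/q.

Using pₖ = aₖpₖ₋₁ + pₖ₋₂ and qₖ = aₖqₖ₋₁ + qₖ₋₂:
  k=0: a=13, p=13, q=1
  k=1: a=10, p=131, q=10
  k=2: a=1, p=144, q=11
  k=3: a=2, p=419, q=32
  k=4: a=2, p=982, q=75
  k=5: a=2, p=2383, q=182

2383/182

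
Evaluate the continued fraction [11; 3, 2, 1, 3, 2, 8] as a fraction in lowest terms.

Using pₖ = aₖpₖ₋₁ + pₖ₋₂ and qₖ = aₖqₖ₋₁ + qₖ₋₂:
  k=0: a=11, p=11, q=1
  k=1: a=3, p=34, q=3
  k=2: a=2, p=79, q=7
  k=3: a=1, p=113, q=10
  k=4: a=3, p=418, q=37
  k=5: a=2, p=949, q=84
  k=6: a=8, p=8010, q=709

8010/709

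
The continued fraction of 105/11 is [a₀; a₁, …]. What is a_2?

105 = 9·11 + 6   →  a_0 = 9
11 = 1·6 + 5   →  a_1 = 1
6 = 1·5 + 1   →  a_2 = 1

1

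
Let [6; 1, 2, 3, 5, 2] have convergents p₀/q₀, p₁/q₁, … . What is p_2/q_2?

Using pₖ = aₖpₖ₋₁ + pₖ₋₂, qₖ = aₖqₖ₋₁ + qₖ₋₂ (with p₋₁=1, p₋₂=0, q₋₁=0, q₋₂=1):
  k=0: a=6, p=6, q=1
  k=1: a=1, p=7, q=1
  k=2: a=2, p=20, q=3

20/3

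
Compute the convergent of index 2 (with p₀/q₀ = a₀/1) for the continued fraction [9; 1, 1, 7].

19/2

Using pₖ = aₖpₖ₋₁ + pₖ₋₂, qₖ = aₖqₖ₋₁ + qₖ₋₂ (with p₋₁=1, p₋₂=0, q₋₁=0, q₋₂=1):
  k=0: a=9, p=9, q=1
  k=1: a=1, p=10, q=1
  k=2: a=1, p=19, q=2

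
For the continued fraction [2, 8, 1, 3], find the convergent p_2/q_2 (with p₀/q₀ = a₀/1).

Using pₖ = aₖpₖ₋₁ + pₖ₋₂, qₖ = aₖqₖ₋₁ + qₖ₋₂ (with p₋₁=1, p₋₂=0, q₋₁=0, q₋₂=1):
  k=0: a=2, p=2, q=1
  k=1: a=8, p=17, q=8
  k=2: a=1, p=19, q=9

19/9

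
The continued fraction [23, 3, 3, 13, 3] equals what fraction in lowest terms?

Using pₖ = aₖpₖ₋₁ + pₖ₋₂ and qₖ = aₖqₖ₋₁ + qₖ₋₂:
  k=0: a=23, p=23, q=1
  k=1: a=3, p=70, q=3
  k=2: a=3, p=233, q=10
  k=3: a=13, p=3099, q=133
  k=4: a=3, p=9530, q=409

9530/409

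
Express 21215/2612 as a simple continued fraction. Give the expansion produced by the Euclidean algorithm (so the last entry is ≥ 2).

21215 = 8×2612 + 319
2612 = 8×319 + 60
319 = 5×60 + 19
60 = 3×19 + 3
19 = 6×3 + 1
3 = 3×1 + 0  (stop)
So 21215/2612 = [8; 8, 5, 3, 6, 3].

[8; 8, 5, 3, 6, 3]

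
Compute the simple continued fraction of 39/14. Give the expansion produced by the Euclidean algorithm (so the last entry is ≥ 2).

39 = 2*14 + 11
14 = 1*11 + 3
11 = 3*3 + 2
3 = 1*2 + 1
2 = 2*1 + 0  (stop)
So 39/14 = [2; 1, 3, 1, 2].

[2; 1, 3, 1, 2]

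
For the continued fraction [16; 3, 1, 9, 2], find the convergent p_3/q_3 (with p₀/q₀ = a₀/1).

Using pₖ = aₖpₖ₋₁ + pₖ₋₂, qₖ = aₖqₖ₋₁ + qₖ₋₂ (with p₋₁=1, p₋₂=0, q₋₁=0, q₋₂=1):
  k=0: a=16, p=16, q=1
  k=1: a=3, p=49, q=3
  k=2: a=1, p=65, q=4
  k=3: a=9, p=634, q=39

634/39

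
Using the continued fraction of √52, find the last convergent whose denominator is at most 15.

101/14

√52 = [7; 4, 1, 2, 1, 4, 14, …] (period length 6).
Convergents:
  p_0/q_0 = 7/1
  p_1/q_1 = 29/4
  p_2/q_2 = 36/5
  p_3/q_3 = 101/14
  p_4/q_4 = 137/19
q_3 = 14 ≤ 15 < 19 = q_4, so the answer is 101/14.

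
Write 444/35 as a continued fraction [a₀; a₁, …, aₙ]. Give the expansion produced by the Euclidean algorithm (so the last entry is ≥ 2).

[12; 1, 2, 5, 2]

444 = 12×35 + 24
35 = 1×24 + 11
24 = 2×11 + 2
11 = 5×2 + 1
2 = 2×1 + 0  (stop)
So 444/35 = [12; 1, 2, 5, 2].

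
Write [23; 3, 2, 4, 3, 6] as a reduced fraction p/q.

Fold from the inside: start with 6/1.
  3 + 1/6 = 19/6
  4 + 6/19 = 82/19
  2 + 19/82 = 183/82
  3 + 82/183 = 631/183
  23 + 183/631 = 14696/631

14696/631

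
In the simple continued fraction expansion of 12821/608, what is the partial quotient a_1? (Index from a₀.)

11

12821 = 21·608 + 53   →  a_0 = 21
608 = 11·53 + 25   →  a_1 = 11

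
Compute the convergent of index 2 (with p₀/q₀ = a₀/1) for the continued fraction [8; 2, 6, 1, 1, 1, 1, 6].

Using pₖ = aₖpₖ₋₁ + pₖ₋₂, qₖ = aₖqₖ₋₁ + qₖ₋₂ (with p₋₁=1, p₋₂=0, q₋₁=0, q₋₂=1):
  k=0: a=8, p=8, q=1
  k=1: a=2, p=17, q=2
  k=2: a=6, p=110, q=13

110/13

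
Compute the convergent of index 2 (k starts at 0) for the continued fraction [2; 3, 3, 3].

Using pₖ = aₖpₖ₋₁ + pₖ₋₂, qₖ = aₖqₖ₋₁ + qₖ₋₂ (with p₋₁=1, p₋₂=0, q₋₁=0, q₋₂=1):
  k=0: a=2, p=2, q=1
  k=1: a=3, p=7, q=3
  k=2: a=3, p=23, q=10

23/10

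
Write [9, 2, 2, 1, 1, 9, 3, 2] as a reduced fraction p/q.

Using pₖ = aₖpₖ₋₁ + pₖ₋₂ and qₖ = aₖqₖ₋₁ + qₖ₋₂:
  k=0: a=9, p=9, q=1
  k=1: a=2, p=19, q=2
  k=2: a=2, p=47, q=5
  k=3: a=1, p=66, q=7
  k=4: a=1, p=113, q=12
  k=5: a=9, p=1083, q=115
  k=6: a=3, p=3362, q=357
  k=7: a=2, p=7807, q=829

7807/829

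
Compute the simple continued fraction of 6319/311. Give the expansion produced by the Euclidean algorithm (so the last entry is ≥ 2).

[20; 3, 7, 14]

6319 = 20·311 + 99
311 = 3·99 + 14
99 = 7·14 + 1
14 = 14·1 + 0  (stop)
So 6319/311 = [20; 3, 7, 14].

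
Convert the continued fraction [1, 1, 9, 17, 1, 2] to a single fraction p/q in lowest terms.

Fold from the inside: start with 2/1.
  1 + 1/2 = 3/2
  17 + 2/3 = 53/3
  9 + 3/53 = 480/53
  1 + 53/480 = 533/480
  1 + 480/533 = 1013/533

1013/533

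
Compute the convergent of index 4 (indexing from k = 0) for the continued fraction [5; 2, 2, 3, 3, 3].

Using pₖ = aₖpₖ₋₁ + pₖ₋₂, qₖ = aₖqₖ₋₁ + qₖ₋₂ (with p₋₁=1, p₋₂=0, q₋₁=0, q₋₂=1):
  k=0: a=5, p=5, q=1
  k=1: a=2, p=11, q=2
  k=2: a=2, p=27, q=5
  k=3: a=3, p=92, q=17
  k=4: a=3, p=303, q=56

303/56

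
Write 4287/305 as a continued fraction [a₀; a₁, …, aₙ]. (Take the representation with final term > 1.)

[14; 17, 1, 16]

4287 = 14·305 + 17
305 = 17·17 + 16
17 = 1·16 + 1
16 = 16·1 + 0  (stop)
So 4287/305 = [14; 17, 1, 16].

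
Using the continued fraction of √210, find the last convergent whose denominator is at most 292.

1681/116

√210 = [14; 2, 28, …] (period length 2).
Convergents:
  p_0/q_0 = 14/1
  p_1/q_1 = 29/2
  p_2/q_2 = 826/57
  p_3/q_3 = 1681/116
  p_4/q_4 = 47894/3305
q_3 = 116 ≤ 292 < 3305 = q_4, so the answer is 1681/116.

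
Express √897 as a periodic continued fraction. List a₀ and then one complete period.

a₀ = ⌊√897⌋ = 29.
With m₀=0, d₀=1 and mₖ₊₁ = dₖaₖ − mₖ, dₖ₊₁ = (n − mₖ₊₁²)/dₖ, aₖ₊₁ = ⌊(a₀+mₖ₊₁)/dₖ₊₁⌋:
  k=1: m=29, d=56, a=1
  k=2: m=27, d=3, a=18
  k=3: m=27, d=56, a=1
  k=4: m=29, d=1, a=58
d=1 and a=2a₀=58 at k=4, so the next step gives (m, d) = (29, 56) again — its k=1 value — and the period has length 4.

[29; 1, 18, 1, 58]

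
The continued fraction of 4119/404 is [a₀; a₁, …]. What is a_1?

5

4119 = 10·404 + 79   →  a_0 = 10
404 = 5·79 + 9   →  a_1 = 5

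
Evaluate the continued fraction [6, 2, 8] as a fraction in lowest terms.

110/17

Fold from the inside: start with 8/1.
  2 + 1/8 = 17/8
  6 + 8/17 = 110/17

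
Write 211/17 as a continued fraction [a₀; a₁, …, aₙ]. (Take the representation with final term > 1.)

211 = 12×17 + 7
17 = 2×7 + 3
7 = 2×3 + 1
3 = 3×1 + 0  (stop)
So 211/17 = [12; 2, 2, 3].

[12; 2, 2, 3]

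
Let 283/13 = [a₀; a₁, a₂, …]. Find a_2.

283 = 21·13 + 10   →  a_0 = 21
13 = 1·10 + 3   →  a_1 = 1
10 = 3·3 + 1   →  a_2 = 3

3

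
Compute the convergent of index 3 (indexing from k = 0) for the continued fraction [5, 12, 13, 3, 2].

Using pₖ = aₖpₖ₋₁ + pₖ₋₂, qₖ = aₖqₖ₋₁ + qₖ₋₂ (with p₋₁=1, p₋₂=0, q₋₁=0, q₋₂=1):
  k=0: a=5, p=5, q=1
  k=1: a=12, p=61, q=12
  k=2: a=13, p=798, q=157
  k=3: a=3, p=2455, q=483

2455/483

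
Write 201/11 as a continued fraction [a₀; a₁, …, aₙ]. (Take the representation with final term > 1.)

201 = 18*11 + 3
11 = 3*3 + 2
3 = 1*2 + 1
2 = 2*1 + 0  (stop)
So 201/11 = [18; 3, 1, 2].

[18; 3, 1, 2]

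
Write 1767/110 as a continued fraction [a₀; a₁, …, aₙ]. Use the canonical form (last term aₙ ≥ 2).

1767 = 16×110 + 7
110 = 15×7 + 5
7 = 1×5 + 2
5 = 2×2 + 1
2 = 2×1 + 0  (stop)
So 1767/110 = [16; 15, 1, 2, 2].

[16; 15, 1, 2, 2]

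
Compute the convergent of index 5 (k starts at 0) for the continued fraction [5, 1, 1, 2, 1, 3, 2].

Using pₖ = aₖpₖ₋₁ + pₖ₋₂, qₖ = aₖqₖ₋₁ + qₖ₋₂ (with p₋₁=1, p₋₂=0, q₋₁=0, q₋₂=1):
  k=0: a=5, p=5, q=1
  k=1: a=1, p=6, q=1
  k=2: a=1, p=11, q=2
  k=3: a=2, p=28, q=5
  k=4: a=1, p=39, q=7
  k=5: a=3, p=145, q=26

145/26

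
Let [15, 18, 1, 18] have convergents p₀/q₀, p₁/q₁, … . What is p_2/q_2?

Using pₖ = aₖpₖ₋₁ + pₖ₋₂, qₖ = aₖqₖ₋₁ + qₖ₋₂ (with p₋₁=1, p₋₂=0, q₋₁=0, q₋₂=1):
  k=0: a=15, p=15, q=1
  k=1: a=18, p=271, q=18
  k=2: a=1, p=286, q=19

286/19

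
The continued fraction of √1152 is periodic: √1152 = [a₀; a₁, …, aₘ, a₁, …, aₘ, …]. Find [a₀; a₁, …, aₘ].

a₀ = ⌊√1152⌋ = 33.
With m₀=0, d₀=1 and mₖ₊₁ = dₖaₖ − mₖ, dₖ₊₁ = (n − mₖ₊₁²)/dₖ, aₖ₊₁ = ⌊(a₀+mₖ₊₁)/dₖ₊₁⌋:
  k=1: m=33, d=63, a=1
  k=2: m=30, d=4, a=15
  k=3: m=30, d=63, a=1
  k=4: m=33, d=1, a=66
d=1 and a=2a₀=66 at k=4, so the next step gives (m, d) = (33, 63) again — its k=1 value — and the period has length 4.

[33; 1, 15, 1, 66]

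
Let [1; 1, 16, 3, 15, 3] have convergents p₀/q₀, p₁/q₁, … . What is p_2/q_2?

33/17

Using pₖ = aₖpₖ₋₁ + pₖ₋₂, qₖ = aₖqₖ₋₁ + qₖ₋₂ (with p₋₁=1, p₋₂=0, q₋₁=0, q₋₂=1):
  k=0: a=1, p=1, q=1
  k=1: a=1, p=2, q=1
  k=2: a=16, p=33, q=17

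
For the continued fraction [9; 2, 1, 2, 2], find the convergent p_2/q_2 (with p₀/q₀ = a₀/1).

28/3

Using pₖ = aₖpₖ₋₁ + pₖ₋₂, qₖ = aₖqₖ₋₁ + qₖ₋₂ (with p₋₁=1, p₋₂=0, q₋₁=0, q₋₂=1):
  k=0: a=9, p=9, q=1
  k=1: a=2, p=19, q=2
  k=2: a=1, p=28, q=3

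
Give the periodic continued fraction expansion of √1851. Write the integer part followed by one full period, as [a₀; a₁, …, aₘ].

a₀ = ⌊√1851⌋ = 43.
With m₀=0, d₀=1 and mₖ₊₁ = dₖaₖ − mₖ, dₖ₊₁ = (n − mₖ₊₁²)/dₖ, aₖ₊₁ = ⌊(a₀+mₖ₊₁)/dₖ₊₁⌋:
  k=1: m=43, d=2, a=43
  k=2: m=43, d=1, a=86
d=1 and a=2a₀=86 at k=2, so the next step gives (m, d) = (43, 2) again — its k=1 value — and the period has length 2.

[43; 43, 86]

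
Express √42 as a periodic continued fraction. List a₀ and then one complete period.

[6; 2, 12]

a₀ = ⌊√42⌋ = 6.
With m₀=0, d₀=1 and mₖ₊₁ = dₖaₖ − mₖ, dₖ₊₁ = (n − mₖ₊₁²)/dₖ, aₖ₊₁ = ⌊(a₀+mₖ₊₁)/dₖ₊₁⌋:
  k=1: m=6, d=6, a=2
  k=2: m=6, d=1, a=12
d=1 and a=2a₀=12 at k=2, so the next step gives (m, d) = (6, 6) again — its k=1 value — and the period has length 2.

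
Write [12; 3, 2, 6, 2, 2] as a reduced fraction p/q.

Fold from the inside: start with 2/1.
  2 + 1/2 = 5/2
  6 + 2/5 = 32/5
  2 + 5/32 = 69/32
  3 + 32/69 = 239/69
  12 + 69/239 = 2937/239

2937/239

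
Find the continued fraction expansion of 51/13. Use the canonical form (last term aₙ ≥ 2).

51 = 3*13 + 12
13 = 1*12 + 1
12 = 12*1 + 0  (stop)
So 51/13 = [3; 1, 12].

[3; 1, 12]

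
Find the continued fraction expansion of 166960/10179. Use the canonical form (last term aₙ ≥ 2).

[16; 2, 2, 16, 3, 2, 17]

166960 = 16·10179 + 4096
10179 = 2·4096 + 1987
4096 = 2·1987 + 122
1987 = 16·122 + 35
122 = 3·35 + 17
35 = 2·17 + 1
17 = 17·1 + 0  (stop)
So 166960/10179 = [16; 2, 2, 16, 3, 2, 17].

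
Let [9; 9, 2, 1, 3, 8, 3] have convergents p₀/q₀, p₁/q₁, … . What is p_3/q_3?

255/28

Using pₖ = aₖpₖ₋₁ + pₖ₋₂, qₖ = aₖqₖ₋₁ + qₖ₋₂ (with p₋₁=1, p₋₂=0, q₋₁=0, q₋₂=1):
  k=0: a=9, p=9, q=1
  k=1: a=9, p=82, q=9
  k=2: a=2, p=173, q=19
  k=3: a=1, p=255, q=28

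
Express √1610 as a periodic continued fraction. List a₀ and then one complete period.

a₀ = ⌊√1610⌋ = 40.
With m₀=0, d₀=1 and mₖ₊₁ = dₖaₖ − mₖ, dₖ₊₁ = (n − mₖ₊₁²)/dₖ, aₖ₊₁ = ⌊(a₀+mₖ₊₁)/dₖ₊₁⌋:
  k=1: m=40, d=10, a=8
  k=2: m=40, d=1, a=80
d=1 and a=2a₀=80 at k=2, so the next step gives (m, d) = (40, 10) again — its k=1 value — and the period has length 2.

[40; 8, 80]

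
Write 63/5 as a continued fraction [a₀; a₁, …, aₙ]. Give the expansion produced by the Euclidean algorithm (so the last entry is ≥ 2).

63 = 12·5 + 3
5 = 1·3 + 2
3 = 1·2 + 1
2 = 2·1 + 0  (stop)
So 63/5 = [12; 1, 1, 2].

[12; 1, 1, 2]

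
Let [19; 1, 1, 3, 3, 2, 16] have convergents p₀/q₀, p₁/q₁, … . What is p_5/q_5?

Using pₖ = aₖpₖ₋₁ + pₖ₋₂, qₖ = aₖqₖ₋₁ + qₖ₋₂ (with p₋₁=1, p₋₂=0, q₋₁=0, q₋₂=1):
  k=0: a=19, p=19, q=1
  k=1: a=1, p=20, q=1
  k=2: a=1, p=39, q=2
  k=3: a=3, p=137, q=7
  k=4: a=3, p=450, q=23
  k=5: a=2, p=1037, q=53

1037/53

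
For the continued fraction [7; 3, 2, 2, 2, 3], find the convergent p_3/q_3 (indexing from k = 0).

Using pₖ = aₖpₖ₋₁ + pₖ₋₂, qₖ = aₖqₖ₋₁ + qₖ₋₂ (with p₋₁=1, p₋₂=0, q₋₁=0, q₋₂=1):
  k=0: a=7, p=7, q=1
  k=1: a=3, p=22, q=3
  k=2: a=2, p=51, q=7
  k=3: a=2, p=124, q=17

124/17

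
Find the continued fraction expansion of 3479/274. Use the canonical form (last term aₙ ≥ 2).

3479 = 12×274 + 191
274 = 1×191 + 83
191 = 2×83 + 25
83 = 3×25 + 8
25 = 3×8 + 1
8 = 8×1 + 0  (stop)
So 3479/274 = [12; 1, 2, 3, 3, 8].

[12; 1, 2, 3, 3, 8]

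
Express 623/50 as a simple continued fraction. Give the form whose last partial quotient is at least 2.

623 = 12*50 + 23
50 = 2*23 + 4
23 = 5*4 + 3
4 = 1*3 + 1
3 = 3*1 + 0  (stop)
So 623/50 = [12; 2, 5, 1, 3].

[12; 2, 5, 1, 3]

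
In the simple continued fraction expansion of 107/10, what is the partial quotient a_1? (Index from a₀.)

1

107 = 10·10 + 7   →  a_0 = 10
10 = 1·7 + 3   →  a_1 = 1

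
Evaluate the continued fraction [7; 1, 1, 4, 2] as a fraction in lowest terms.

Fold from the inside: start with 2/1.
  4 + 1/2 = 9/2
  1 + 2/9 = 11/9
  1 + 9/11 = 20/11
  7 + 11/20 = 151/20

151/20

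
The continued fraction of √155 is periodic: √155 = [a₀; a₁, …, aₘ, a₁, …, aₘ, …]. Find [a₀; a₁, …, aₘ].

[12; 2, 4, 2, 24]

a₀ = ⌊√155⌋ = 12.
With m₀=0, d₀=1 and mₖ₊₁ = dₖaₖ − mₖ, dₖ₊₁ = (n − mₖ₊₁²)/dₖ, aₖ₊₁ = ⌊(a₀+mₖ₊₁)/dₖ₊₁⌋:
  k=1: m=12, d=11, a=2
  k=2: m=10, d=5, a=4
  k=3: m=10, d=11, a=2
  k=4: m=12, d=1, a=24
d=1 and a=2a₀=24 at k=4, so the next step gives (m, d) = (12, 11) again — its k=1 value — and the period has length 4.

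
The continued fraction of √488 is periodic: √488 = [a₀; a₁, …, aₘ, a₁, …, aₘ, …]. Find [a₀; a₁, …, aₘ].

a₀ = ⌊√488⌋ = 22.
With m₀=0, d₀=1 and mₖ₊₁ = dₖaₖ − mₖ, dₖ₊₁ = (n − mₖ₊₁²)/dₖ, aₖ₊₁ = ⌊(a₀+mₖ₊₁)/dₖ₊₁⌋:
  k=1: m=22, d=4, a=11
  k=2: m=22, d=1, a=44
d=1 and a=2a₀=44 at k=2, so the next step gives (m, d) = (22, 4) again — its k=1 value — and the period has length 2.

[22; 11, 44]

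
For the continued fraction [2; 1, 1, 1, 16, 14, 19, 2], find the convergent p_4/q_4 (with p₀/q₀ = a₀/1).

133/50

Using pₖ = aₖpₖ₋₁ + pₖ₋₂, qₖ = aₖqₖ₋₁ + qₖ₋₂ (with p₋₁=1, p₋₂=0, q₋₁=0, q₋₂=1):
  k=0: a=2, p=2, q=1
  k=1: a=1, p=3, q=1
  k=2: a=1, p=5, q=2
  k=3: a=1, p=8, q=3
  k=4: a=16, p=133, q=50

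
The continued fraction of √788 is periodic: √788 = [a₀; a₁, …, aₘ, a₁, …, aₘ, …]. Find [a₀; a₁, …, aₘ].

a₀ = ⌊√788⌋ = 28.
With m₀=0, d₀=1 and mₖ₊₁ = dₖaₖ − mₖ, dₖ₊₁ = (n − mₖ₊₁²)/dₖ, aₖ₊₁ = ⌊(a₀+mₖ₊₁)/dₖ₊₁⌋:
  k=1: m=28, d=4, a=14
  k=2: m=28, d=1, a=56
d=1 and a=2a₀=56 at k=2, so the next step gives (m, d) = (28, 4) again — its k=1 value — and the period has length 2.

[28; 14, 56]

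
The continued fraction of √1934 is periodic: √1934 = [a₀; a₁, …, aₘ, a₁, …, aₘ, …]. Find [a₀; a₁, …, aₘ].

[43; 1, 42, 1, 86]

a₀ = ⌊√1934⌋ = 43.
With m₀=0, d₀=1 and mₖ₊₁ = dₖaₖ − mₖ, dₖ₊₁ = (n − mₖ₊₁²)/dₖ, aₖ₊₁ = ⌊(a₀+mₖ₊₁)/dₖ₊₁⌋:
  k=1: m=43, d=85, a=1
  k=2: m=42, d=2, a=42
  k=3: m=42, d=85, a=1
  k=4: m=43, d=1, a=86
d=1 and a=2a₀=86 at k=4, so the next step gives (m, d) = (43, 85) again — its k=1 value — and the period has length 4.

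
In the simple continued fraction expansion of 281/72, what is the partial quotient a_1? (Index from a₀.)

1

281 = 3·72 + 65   →  a_0 = 3
72 = 1·65 + 7   →  a_1 = 1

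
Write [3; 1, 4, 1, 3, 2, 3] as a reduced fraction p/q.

685/179

Fold from the inside: start with 3/1.
  2 + 1/3 = 7/3
  3 + 3/7 = 24/7
  1 + 7/24 = 31/24
  4 + 24/31 = 148/31
  1 + 31/148 = 179/148
  3 + 148/179 = 685/179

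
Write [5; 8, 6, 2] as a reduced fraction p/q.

Fold from the inside: start with 2/1.
  6 + 1/2 = 13/2
  8 + 2/13 = 106/13
  5 + 13/106 = 543/106

543/106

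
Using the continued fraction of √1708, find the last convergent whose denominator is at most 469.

√1708 = [41; 3, 20, 3, 82, …] (period length 4).
Convergents:
  p_0/q_0 = 41/1
  p_1/q_1 = 124/3
  p_2/q_2 = 2521/61
  p_3/q_3 = 7687/186
  p_4/q_4 = 632855/15313
q_3 = 186 ≤ 469 < 15313 = q_4, so the answer is 7687/186.

7687/186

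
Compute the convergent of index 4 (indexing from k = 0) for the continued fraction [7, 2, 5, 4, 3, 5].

Using pₖ = aₖpₖ₋₁ + pₖ₋₂, qₖ = aₖqₖ₋₁ + qₖ₋₂ (with p₋₁=1, p₋₂=0, q₋₁=0, q₋₂=1):
  k=0: a=7, p=7, q=1
  k=1: a=2, p=15, q=2
  k=2: a=5, p=82, q=11
  k=3: a=4, p=343, q=46
  k=4: a=3, p=1111, q=149

1111/149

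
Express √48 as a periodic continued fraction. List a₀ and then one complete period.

[6; 1, 12]

a₀ = ⌊√48⌋ = 6.
With m₀=0, d₀=1 and mₖ₊₁ = dₖaₖ − mₖ, dₖ₊₁ = (n − mₖ₊₁²)/dₖ, aₖ₊₁ = ⌊(a₀+mₖ₊₁)/dₖ₊₁⌋:
  k=1: m=6, d=12, a=1
  k=2: m=6, d=1, a=12
d=1 and a=2a₀=12 at k=2, so the next step gives (m, d) = (6, 12) again — its k=1 value — and the period has length 2.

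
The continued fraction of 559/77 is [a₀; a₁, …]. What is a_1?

3

559 = 7·77 + 20   →  a_0 = 7
77 = 3·20 + 17   →  a_1 = 3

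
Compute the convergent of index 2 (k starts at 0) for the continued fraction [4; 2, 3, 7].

31/7

Using pₖ = aₖpₖ₋₁ + pₖ₋₂, qₖ = aₖqₖ₋₁ + qₖ₋₂ (with p₋₁=1, p₋₂=0, q₋₁=0, q₋₂=1):
  k=0: a=4, p=4, q=1
  k=1: a=2, p=9, q=2
  k=2: a=3, p=31, q=7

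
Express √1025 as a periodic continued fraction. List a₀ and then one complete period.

a₀ = ⌊√1025⌋ = 32.
With m₀=0, d₀=1 and mₖ₊₁ = dₖaₖ − mₖ, dₖ₊₁ = (n − mₖ₊₁²)/dₖ, aₖ₊₁ = ⌊(a₀+mₖ₊₁)/dₖ₊₁⌋:
  k=1: m=32, d=1, a=64
d=1 and a=2a₀=64 at k=1, so the next step gives (m, d) = (32, 1) again — its k=1 value — and the period has length 1.

[32; 64]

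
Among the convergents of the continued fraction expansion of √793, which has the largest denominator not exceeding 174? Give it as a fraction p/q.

4393/156

√793 = [28; 6, 4, 6, 56, …] (period length 4).
Convergents:
  p_0/q_0 = 28/1
  p_1/q_1 = 169/6
  p_2/q_2 = 704/25
  p_3/q_3 = 4393/156
  p_4/q_4 = 246712/8761
q_3 = 156 ≤ 174 < 8761 = q_4, so the answer is 4393/156.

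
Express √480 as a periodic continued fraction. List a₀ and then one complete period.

a₀ = ⌊√480⌋ = 21.
With m₀=0, d₀=1 and mₖ₊₁ = dₖaₖ − mₖ, dₖ₊₁ = (n − mₖ₊₁²)/dₖ, aₖ₊₁ = ⌊(a₀+mₖ₊₁)/dₖ₊₁⌋:
  k=1: m=21, d=39, a=1
  k=2: m=18, d=4, a=9
  k=3: m=18, d=39, a=1
  k=4: m=21, d=1, a=42
d=1 and a=2a₀=42 at k=4, so the next step gives (m, d) = (21, 39) again — its k=1 value — and the period has length 4.

[21; 1, 9, 1, 42]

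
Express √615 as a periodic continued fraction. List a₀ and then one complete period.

[24; 1, 3, 1, 48]

a₀ = ⌊√615⌋ = 24.
With m₀=0, d₀=1 and mₖ₊₁ = dₖaₖ − mₖ, dₖ₊₁ = (n − mₖ₊₁²)/dₖ, aₖ₊₁ = ⌊(a₀+mₖ₊₁)/dₖ₊₁⌋:
  k=1: m=24, d=39, a=1
  k=2: m=15, d=10, a=3
  k=3: m=15, d=39, a=1
  k=4: m=24, d=1, a=48
d=1 and a=2a₀=48 at k=4, so the next step gives (m, d) = (24, 39) again — its k=1 value — and the period has length 4.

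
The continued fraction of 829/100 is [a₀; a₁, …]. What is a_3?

4

829 = 8·100 + 29   →  a_0 = 8
100 = 3·29 + 13   →  a_1 = 3
29 = 2·13 + 3   →  a_2 = 2
13 = 4·3 + 1   →  a_3 = 4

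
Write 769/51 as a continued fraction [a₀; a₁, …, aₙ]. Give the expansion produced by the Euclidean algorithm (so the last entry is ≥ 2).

[15; 12, 1, 3]

769 = 15*51 + 4
51 = 12*4 + 3
4 = 1*3 + 1
3 = 3*1 + 0  (stop)
So 769/51 = [15; 12, 1, 3].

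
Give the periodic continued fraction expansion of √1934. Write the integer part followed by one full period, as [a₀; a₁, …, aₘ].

a₀ = ⌊√1934⌋ = 43.
With m₀=0, d₀=1 and mₖ₊₁ = dₖaₖ − mₖ, dₖ₊₁ = (n − mₖ₊₁²)/dₖ, aₖ₊₁ = ⌊(a₀+mₖ₊₁)/dₖ₊₁⌋:
  k=1: m=43, d=85, a=1
  k=2: m=42, d=2, a=42
  k=3: m=42, d=85, a=1
  k=4: m=43, d=1, a=86
d=1 and a=2a₀=86 at k=4, so the next step gives (m, d) = (43, 85) again — its k=1 value — and the period has length 4.

[43; 1, 42, 1, 86]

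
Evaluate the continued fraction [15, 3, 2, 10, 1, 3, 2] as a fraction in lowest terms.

Using pₖ = aₖpₖ₋₁ + pₖ₋₂ and qₖ = aₖqₖ₋₁ + qₖ₋₂:
  k=0: a=15, p=15, q=1
  k=1: a=3, p=46, q=3
  k=2: a=2, p=107, q=7
  k=3: a=10, p=1116, q=73
  k=4: a=1, p=1223, q=80
  k=5: a=3, p=4785, q=313
  k=6: a=2, p=10793, q=706

10793/706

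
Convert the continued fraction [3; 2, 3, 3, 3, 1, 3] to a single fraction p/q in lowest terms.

1281/373

Fold from the inside: start with 3/1.
  1 + 1/3 = 4/3
  3 + 3/4 = 15/4
  3 + 4/15 = 49/15
  3 + 15/49 = 162/49
  2 + 49/162 = 373/162
  3 + 162/373 = 1281/373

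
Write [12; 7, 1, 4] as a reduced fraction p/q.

Using pₖ = aₖpₖ₋₁ + pₖ₋₂ and qₖ = aₖqₖ₋₁ + qₖ₋₂:
  k=0: a=12, p=12, q=1
  k=1: a=7, p=85, q=7
  k=2: a=1, p=97, q=8
  k=3: a=4, p=473, q=39

473/39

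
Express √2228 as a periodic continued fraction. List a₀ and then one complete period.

a₀ = ⌊√2228⌋ = 47.
With m₀=0, d₀=1 and mₖ₊₁ = dₖaₖ − mₖ, dₖ₊₁ = (n − mₖ₊₁²)/dₖ, aₖ₊₁ = ⌊(a₀+mₖ₊₁)/dₖ₊₁⌋:
  k=1: m=47, d=19, a=4
  k=2: m=29, d=73, a=1
  k=3: m=44, d=4, a=22
  k=4: m=44, d=73, a=1
  k=5: m=29, d=19, a=4
  k=6: m=47, d=1, a=94
d=1 and a=2a₀=94 at k=6, so the next step gives (m, d) = (47, 19) again — its k=1 value — and the period has length 6.

[47; 4, 1, 22, 1, 4, 94]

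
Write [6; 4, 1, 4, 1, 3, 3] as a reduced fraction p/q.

Using pₖ = aₖpₖ₋₁ + pₖ₋₂ and qₖ = aₖqₖ₋₁ + qₖ₋₂:
  k=0: a=6, p=6, q=1
  k=1: a=4, p=25, q=4
  k=2: a=1, p=31, q=5
  k=3: a=4, p=149, q=24
  k=4: a=1, p=180, q=29
  k=5: a=3, p=689, q=111
  k=6: a=3, p=2247, q=362

2247/362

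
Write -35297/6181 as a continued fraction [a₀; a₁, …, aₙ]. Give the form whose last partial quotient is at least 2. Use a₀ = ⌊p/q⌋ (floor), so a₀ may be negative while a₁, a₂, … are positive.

-35297 = -6·6181 + 1789
6181 = 3·1789 + 814
1789 = 2·814 + 161
814 = 5·161 + 9
161 = 17·9 + 8
9 = 1·8 + 1
8 = 8·1 + 0  (stop)
So -35297/6181 = [-6; 3, 2, 5, 17, 1, 8].

[-6; 3, 2, 5, 17, 1, 8]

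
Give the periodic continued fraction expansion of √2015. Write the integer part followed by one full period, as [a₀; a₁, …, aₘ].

[44; 1, 7, 1, 88]

a₀ = ⌊√2015⌋ = 44.
With m₀=0, d₀=1 and mₖ₊₁ = dₖaₖ − mₖ, dₖ₊₁ = (n − mₖ₊₁²)/dₖ, aₖ₊₁ = ⌊(a₀+mₖ₊₁)/dₖ₊₁⌋:
  k=1: m=44, d=79, a=1
  k=2: m=35, d=10, a=7
  k=3: m=35, d=79, a=1
  k=4: m=44, d=1, a=88
d=1 and a=2a₀=88 at k=4, so the next step gives (m, d) = (44, 79) again — its k=1 value — and the period has length 4.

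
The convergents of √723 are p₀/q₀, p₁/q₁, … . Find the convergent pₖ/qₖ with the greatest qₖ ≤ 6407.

√723 = [26; 1, 7, 1, 52, …] (period length 4).
Convergents:
  p_0/q_0 = 26/1
  p_1/q_1 = 27/1
  p_2/q_2 = 215/8
  p_3/q_3 = 242/9
  p_4/q_4 = 12799/476
  p_5/q_5 = 13041/485
  p_6/q_6 = 104086/3871
  p_7/q_7 = 117127/4356
  p_8/q_8 = 6194690/230383
q_7 = 4356 ≤ 6407 < 230383 = q_8, so the answer is 117127/4356.

117127/4356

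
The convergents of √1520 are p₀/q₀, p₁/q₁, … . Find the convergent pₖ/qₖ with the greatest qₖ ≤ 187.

√1520 = [38; 1, 76, …] (period length 2).
Convergents:
  p_0/q_0 = 38/1
  p_1/q_1 = 39/1
  p_2/q_2 = 3002/77
  p_3/q_3 = 3041/78
  p_4/q_4 = 234118/6005
q_3 = 78 ≤ 187 < 6005 = q_4, so the answer is 3041/78.

3041/78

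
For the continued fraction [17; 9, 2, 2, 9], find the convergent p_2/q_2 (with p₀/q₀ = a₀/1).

325/19

Using pₖ = aₖpₖ₋₁ + pₖ₋₂, qₖ = aₖqₖ₋₁ + qₖ₋₂ (with p₋₁=1, p₋₂=0, q₋₁=0, q₋₂=1):
  k=0: a=17, p=17, q=1
  k=1: a=9, p=154, q=9
  k=2: a=2, p=325, q=19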